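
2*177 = 354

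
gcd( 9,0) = 9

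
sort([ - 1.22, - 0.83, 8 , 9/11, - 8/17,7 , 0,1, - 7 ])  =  [- 7, - 1.22,-0.83, - 8/17, 0, 9/11, 1, 7, 8]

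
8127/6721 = 8127/6721= 1.21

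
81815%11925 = 10265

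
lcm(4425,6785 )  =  101775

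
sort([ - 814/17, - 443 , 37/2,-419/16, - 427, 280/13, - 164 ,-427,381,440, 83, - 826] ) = [ - 826,-443, - 427, -427, - 164, - 814/17, - 419/16,37/2,280/13, 83,381,440]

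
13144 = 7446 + 5698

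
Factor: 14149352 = 2^3*7^1 *252667^1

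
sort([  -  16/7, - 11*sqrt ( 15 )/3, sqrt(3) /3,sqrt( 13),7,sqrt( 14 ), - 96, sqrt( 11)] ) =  [ - 96, - 11*sqrt(15)/3, - 16/7, sqrt( 3)/3,sqrt(11 ),sqrt(13 ), sqrt( 14),  7 ]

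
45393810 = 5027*9030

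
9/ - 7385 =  - 1 + 7376/7385 = - 0.00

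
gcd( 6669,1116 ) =9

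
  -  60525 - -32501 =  - 28024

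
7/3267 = 7/3267 =0.00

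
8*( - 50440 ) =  - 403520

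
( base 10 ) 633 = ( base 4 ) 21321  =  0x279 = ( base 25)108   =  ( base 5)10013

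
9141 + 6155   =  15296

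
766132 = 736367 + 29765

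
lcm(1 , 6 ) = 6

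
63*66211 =4171293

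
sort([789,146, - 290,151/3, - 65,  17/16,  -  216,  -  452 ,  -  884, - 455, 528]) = [ - 884,  -  455, - 452, - 290, - 216, - 65, 17/16,  151/3 , 146, 528, 789]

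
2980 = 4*745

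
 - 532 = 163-695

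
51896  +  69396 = 121292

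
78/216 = 13/36 = 0.36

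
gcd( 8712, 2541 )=363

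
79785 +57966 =137751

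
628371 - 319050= 309321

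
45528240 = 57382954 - 11854714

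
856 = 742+114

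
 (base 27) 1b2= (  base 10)1028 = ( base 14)536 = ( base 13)611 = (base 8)2004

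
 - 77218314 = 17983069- 95201383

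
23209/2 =11604+1/2  =  11604.50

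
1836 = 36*51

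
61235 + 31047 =92282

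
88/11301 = 88/11301 = 0.01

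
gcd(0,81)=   81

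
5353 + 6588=11941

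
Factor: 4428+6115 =13^1* 811^1 = 10543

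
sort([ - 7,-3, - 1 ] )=[ - 7, - 3, - 1] 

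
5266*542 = 2854172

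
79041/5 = 15808 + 1/5 = 15808.20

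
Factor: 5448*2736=2^7*3^3*19^1*227^1  =  14905728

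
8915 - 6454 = 2461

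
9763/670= 14 +383/670 = 14.57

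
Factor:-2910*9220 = - 26830200 = - 2^3*3^1*5^2*97^1*461^1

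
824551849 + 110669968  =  935221817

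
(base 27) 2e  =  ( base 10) 68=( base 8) 104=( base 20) 38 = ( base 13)53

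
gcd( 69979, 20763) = 769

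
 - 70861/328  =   - 70861/328  =  - 216.04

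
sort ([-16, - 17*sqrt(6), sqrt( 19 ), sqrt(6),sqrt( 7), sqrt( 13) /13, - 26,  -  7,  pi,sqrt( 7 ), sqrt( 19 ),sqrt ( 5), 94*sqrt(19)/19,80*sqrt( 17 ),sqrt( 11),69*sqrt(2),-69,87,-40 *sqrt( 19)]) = [ - 40*sqrt( 19),-69, - 17*sqrt(6),-26, - 16,  -  7,sqrt( 13 )/13,sqrt(5)  ,  sqrt ( 6 ),sqrt( 7 ),sqrt (7), pi,  sqrt( 11 ),  sqrt(19), sqrt(19 ),94*sqrt( 19 )/19,87,69 *sqrt( 2 ), 80 *sqrt(17 )]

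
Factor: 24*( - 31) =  - 744= - 2^3*3^1*31^1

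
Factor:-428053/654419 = - 503/769  =  - 503^1*769^ (-1 ) 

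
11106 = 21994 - 10888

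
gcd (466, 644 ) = 2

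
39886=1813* 22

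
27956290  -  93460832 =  - 65504542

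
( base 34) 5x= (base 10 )203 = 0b11001011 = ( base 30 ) 6N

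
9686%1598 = 98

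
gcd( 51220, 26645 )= 5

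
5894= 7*842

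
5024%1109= 588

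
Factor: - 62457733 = -13^1*457^1*10513^1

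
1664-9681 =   -  8017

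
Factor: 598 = 2^1*13^1*23^1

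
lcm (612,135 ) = 9180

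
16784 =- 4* ( - 4196)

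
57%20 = 17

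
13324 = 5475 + 7849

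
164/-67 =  - 164/67  =  - 2.45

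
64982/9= 64982/9 =7220.22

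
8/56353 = 8/56353 = 0.00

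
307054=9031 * 34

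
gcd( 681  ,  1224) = 3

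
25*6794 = 169850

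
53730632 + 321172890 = 374903522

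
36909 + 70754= 107663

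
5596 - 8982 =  - 3386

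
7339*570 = 4183230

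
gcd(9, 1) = 1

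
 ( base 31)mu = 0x2c8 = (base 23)17M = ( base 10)712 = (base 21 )1CJ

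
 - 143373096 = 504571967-647945063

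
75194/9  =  75194/9 = 8354.89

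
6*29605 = 177630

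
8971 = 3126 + 5845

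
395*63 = 24885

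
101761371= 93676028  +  8085343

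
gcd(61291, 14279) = 1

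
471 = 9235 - 8764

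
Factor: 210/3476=105/1738 = 2^( - 1 )*3^1*5^1 * 7^1*11^(-1)*79^( - 1 )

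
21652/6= 10826/3  =  3608.67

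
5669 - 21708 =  - 16039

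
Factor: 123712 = 2^6 * 1933^1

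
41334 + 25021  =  66355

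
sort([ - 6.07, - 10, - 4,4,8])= [ - 10, - 6.07, -4, 4,8]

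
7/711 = 7/711 =0.01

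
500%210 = 80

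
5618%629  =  586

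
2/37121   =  2/37121= 0.00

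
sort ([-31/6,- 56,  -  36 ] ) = [ - 56, - 36, - 31/6]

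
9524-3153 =6371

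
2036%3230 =2036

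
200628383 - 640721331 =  - 440092948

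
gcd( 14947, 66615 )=1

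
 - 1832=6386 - 8218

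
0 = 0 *86220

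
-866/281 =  - 866/281 = -3.08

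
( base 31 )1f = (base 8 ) 56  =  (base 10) 46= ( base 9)51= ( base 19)28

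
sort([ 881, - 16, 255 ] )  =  [ - 16,  255,881]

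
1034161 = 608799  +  425362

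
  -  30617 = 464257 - 494874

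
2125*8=17000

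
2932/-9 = -2932/9=- 325.78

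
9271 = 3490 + 5781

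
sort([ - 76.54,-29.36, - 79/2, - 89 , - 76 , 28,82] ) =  [ - 89, - 76.54, - 76,-79/2, - 29.36, 28, 82 ]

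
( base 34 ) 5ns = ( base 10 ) 6590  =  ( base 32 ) 6DU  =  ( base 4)1212332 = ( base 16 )19BE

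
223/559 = 223/559= 0.40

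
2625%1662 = 963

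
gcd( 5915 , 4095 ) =455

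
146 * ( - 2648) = - 386608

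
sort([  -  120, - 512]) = [-512, - 120 ]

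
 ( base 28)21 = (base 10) 57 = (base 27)23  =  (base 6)133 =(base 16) 39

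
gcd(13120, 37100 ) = 20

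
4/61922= 2/30961 = 0.00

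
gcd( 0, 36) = 36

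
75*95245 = 7143375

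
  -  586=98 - 684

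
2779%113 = 67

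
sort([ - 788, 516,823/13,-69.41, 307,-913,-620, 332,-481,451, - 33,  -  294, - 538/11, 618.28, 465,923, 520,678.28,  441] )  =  [ - 913, - 788, - 620,-481, - 294,-69.41, - 538/11, - 33,823/13,307,332,441,451,465,516 , 520,  618.28, 678.28,  923]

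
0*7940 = 0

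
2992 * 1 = 2992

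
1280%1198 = 82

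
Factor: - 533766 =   -  2^1*3^1 * 17^1*5233^1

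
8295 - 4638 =3657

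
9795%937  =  425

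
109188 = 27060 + 82128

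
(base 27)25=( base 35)1o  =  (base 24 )2b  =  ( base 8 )73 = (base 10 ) 59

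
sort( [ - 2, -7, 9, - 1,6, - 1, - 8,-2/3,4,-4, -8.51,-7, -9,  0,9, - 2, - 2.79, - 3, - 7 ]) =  [ - 9, - 8.51, - 8,  -  7,-7, - 7, - 4, - 3 , - 2.79,-2,-2, -1, - 1,  -  2/3,0,4,6,9, 9 ]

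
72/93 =24/31 =0.77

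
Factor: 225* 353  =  3^2*5^2*353^1 = 79425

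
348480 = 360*968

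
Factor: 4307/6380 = 2^ ( - 2 ) *5^(-1 )*11^(-1)*29^( - 1) * 59^1*73^1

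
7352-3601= 3751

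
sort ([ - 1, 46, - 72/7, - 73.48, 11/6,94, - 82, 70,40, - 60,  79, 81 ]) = [  -  82, - 73.48,-60, - 72/7, - 1, 11/6, 40, 46, 70,79, 81, 94 ] 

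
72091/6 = 72091/6 =12015.17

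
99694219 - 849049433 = -749355214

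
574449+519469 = 1093918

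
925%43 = 22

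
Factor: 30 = 2^1*3^1 * 5^1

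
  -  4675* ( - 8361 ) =39087675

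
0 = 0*342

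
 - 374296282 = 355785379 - 730081661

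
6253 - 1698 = 4555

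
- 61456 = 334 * ( - 184) 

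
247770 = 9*27530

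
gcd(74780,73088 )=4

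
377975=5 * 75595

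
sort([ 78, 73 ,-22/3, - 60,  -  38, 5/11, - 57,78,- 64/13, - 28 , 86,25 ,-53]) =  [  -  60,  -  57, - 53, - 38, - 28, - 22/3, - 64/13,5/11, 25 , 73, 78, 78, 86] 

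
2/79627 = 2/79627 =0.00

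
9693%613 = 498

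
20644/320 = 5161/80= 64.51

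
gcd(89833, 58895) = 1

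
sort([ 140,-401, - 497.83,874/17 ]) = [ - 497.83 , - 401, 874/17,  140 ] 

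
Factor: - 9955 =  - 5^1*11^1*181^1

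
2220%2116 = 104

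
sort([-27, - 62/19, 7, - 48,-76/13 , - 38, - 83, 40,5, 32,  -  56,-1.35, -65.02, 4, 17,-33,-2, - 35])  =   [-83, - 65.02, - 56,  -  48,-38 , - 35 ,- 33 ,-27,-76/13, - 62/19, - 2,  -  1.35,4,5, 7,  17,32,40 ]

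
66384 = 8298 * 8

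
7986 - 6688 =1298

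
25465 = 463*55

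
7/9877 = 1/1411 = 0.00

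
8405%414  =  125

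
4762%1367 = 661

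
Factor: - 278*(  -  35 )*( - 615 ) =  - 2^1*3^1 * 5^2*7^1 * 41^1 * 139^1 = - 5983950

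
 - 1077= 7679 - 8756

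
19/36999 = 19/36999= 0.00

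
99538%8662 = 4256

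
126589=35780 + 90809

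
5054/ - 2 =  - 2527/1 = -2527.00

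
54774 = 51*1074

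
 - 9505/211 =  -9505/211 = - 45.05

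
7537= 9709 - 2172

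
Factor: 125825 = 5^2*7^1*719^1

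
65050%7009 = 1969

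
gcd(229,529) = 1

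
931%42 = 7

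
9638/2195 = 9638/2195 =4.39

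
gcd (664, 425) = 1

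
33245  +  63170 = 96415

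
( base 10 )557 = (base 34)GD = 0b1000101101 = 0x22d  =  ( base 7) 1424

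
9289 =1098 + 8191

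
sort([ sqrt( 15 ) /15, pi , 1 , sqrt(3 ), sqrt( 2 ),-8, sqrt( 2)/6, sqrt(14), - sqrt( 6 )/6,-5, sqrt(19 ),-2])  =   [-8, - 5,-2, - sqrt (6) /6,sqrt( 2)/6,  sqrt(15)/15,1 , sqrt( 2 ),sqrt( 3),pi, sqrt (14 ),sqrt( 19)]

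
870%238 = 156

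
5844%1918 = 90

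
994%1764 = 994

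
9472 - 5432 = 4040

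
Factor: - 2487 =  - 3^1 *829^1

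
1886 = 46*41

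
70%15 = 10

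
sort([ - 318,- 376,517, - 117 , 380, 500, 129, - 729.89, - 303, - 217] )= [ - 729.89, - 376 , - 318, - 303, - 217, - 117,129,380, 500 , 517] 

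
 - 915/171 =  - 6 + 37/57  =  - 5.35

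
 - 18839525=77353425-96192950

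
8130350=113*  71950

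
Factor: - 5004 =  - 2^2*3^2*139^1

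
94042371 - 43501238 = 50541133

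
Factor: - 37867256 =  - 2^3*7^1*83^1*8147^1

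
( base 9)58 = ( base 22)29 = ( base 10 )53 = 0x35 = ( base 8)65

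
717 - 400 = 317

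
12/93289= 12/93289 = 0.00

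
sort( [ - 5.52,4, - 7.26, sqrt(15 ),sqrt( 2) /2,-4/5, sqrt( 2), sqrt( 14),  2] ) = [  -  7.26,-5.52, - 4/5,sqrt(2) /2, sqrt( 2 ),2  ,  sqrt( 14 ), sqrt( 15), 4 ] 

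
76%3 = 1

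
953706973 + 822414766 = 1776121739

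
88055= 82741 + 5314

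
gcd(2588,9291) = 1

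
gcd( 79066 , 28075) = 1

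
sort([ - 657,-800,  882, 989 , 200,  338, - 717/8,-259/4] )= [-800, - 657, - 717/8, - 259/4,  200, 338, 882, 989 ] 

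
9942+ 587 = 10529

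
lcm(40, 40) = 40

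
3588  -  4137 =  - 549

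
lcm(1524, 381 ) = 1524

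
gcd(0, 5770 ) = 5770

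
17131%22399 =17131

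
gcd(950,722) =38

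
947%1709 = 947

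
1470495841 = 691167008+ 779328833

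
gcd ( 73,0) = 73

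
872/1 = 872=872.00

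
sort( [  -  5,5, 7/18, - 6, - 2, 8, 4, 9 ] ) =[ - 6,-5, - 2, 7/18, 4 , 5, 8, 9]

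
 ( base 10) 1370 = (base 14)6DC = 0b10101011010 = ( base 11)1036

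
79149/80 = 79149/80 = 989.36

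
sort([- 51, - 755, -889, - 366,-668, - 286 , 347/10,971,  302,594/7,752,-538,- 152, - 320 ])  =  [ - 889, - 755, - 668, - 538 ,-366,-320, - 286, - 152, - 51,347/10,594/7,302,752 , 971 ] 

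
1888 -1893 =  -5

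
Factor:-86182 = -2^1*41^1*1051^1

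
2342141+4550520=6892661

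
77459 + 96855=174314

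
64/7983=64/7983= 0.01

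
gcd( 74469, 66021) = 3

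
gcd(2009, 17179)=41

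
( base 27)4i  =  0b1111110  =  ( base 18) 70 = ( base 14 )90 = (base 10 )126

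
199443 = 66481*3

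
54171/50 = 54171/50 = 1083.42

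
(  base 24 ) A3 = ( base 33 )7C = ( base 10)243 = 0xf3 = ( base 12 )183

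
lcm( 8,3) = 24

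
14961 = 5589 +9372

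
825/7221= 275/2407= 0.11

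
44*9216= 405504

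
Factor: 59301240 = 2^3 * 3^1*5^1*263^1*1879^1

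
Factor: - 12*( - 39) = 2^2*3^2*13^1 =468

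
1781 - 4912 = - 3131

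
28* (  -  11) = - 308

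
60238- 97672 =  - 37434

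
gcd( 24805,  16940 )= 605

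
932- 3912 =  -2980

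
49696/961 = 49696/961  =  51.71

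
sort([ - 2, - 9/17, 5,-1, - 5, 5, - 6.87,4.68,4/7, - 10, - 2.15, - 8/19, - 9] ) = [ - 10, - 9  , - 6.87, - 5, - 2.15, - 2, - 1, - 9/17, - 8/19, 4/7, 4.68,5, 5 ] 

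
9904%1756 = 1124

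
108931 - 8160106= - 8051175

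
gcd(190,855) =95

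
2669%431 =83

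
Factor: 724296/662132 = 2^1 * 3^1*103^1 * 293^1*165533^( - 1 ) =181074/165533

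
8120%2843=2434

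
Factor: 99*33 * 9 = 3^5*11^2 = 29403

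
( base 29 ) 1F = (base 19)26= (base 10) 44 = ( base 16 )2c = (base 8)54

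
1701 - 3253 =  - 1552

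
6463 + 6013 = 12476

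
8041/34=473/2=236.50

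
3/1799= 3/1799= 0.00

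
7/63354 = 7/63354= 0.00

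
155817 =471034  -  315217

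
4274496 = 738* 5792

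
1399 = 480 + 919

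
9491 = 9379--112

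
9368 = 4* 2342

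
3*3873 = 11619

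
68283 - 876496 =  -808213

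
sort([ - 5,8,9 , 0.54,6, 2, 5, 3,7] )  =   [-5,0.54,2, 3, 5,6,7,8, 9]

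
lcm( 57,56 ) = 3192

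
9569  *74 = 708106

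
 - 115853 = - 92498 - 23355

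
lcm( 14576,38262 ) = 306096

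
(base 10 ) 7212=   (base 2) 1110000101100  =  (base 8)16054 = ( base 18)144C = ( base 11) 5467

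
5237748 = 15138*346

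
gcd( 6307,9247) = 7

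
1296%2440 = 1296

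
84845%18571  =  10561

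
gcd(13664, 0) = 13664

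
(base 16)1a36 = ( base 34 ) 5RC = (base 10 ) 6710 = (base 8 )15066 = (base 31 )6UE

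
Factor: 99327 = 3^1  *  113^1*293^1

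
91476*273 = 24972948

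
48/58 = 24/29 = 0.83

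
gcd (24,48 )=24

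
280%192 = 88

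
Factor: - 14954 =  - 2^1 * 7477^1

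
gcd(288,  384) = 96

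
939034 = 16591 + 922443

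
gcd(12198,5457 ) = 321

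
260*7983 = 2075580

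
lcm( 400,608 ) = 15200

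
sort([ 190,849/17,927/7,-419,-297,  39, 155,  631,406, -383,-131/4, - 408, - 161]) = [-419,-408,-383, - 297,-161, - 131/4,39,849/17,927/7,155, 190 , 406, 631 ]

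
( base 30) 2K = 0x50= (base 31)2I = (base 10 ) 80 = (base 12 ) 68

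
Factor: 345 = 3^1 *5^1*23^1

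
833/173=833/173 = 4.82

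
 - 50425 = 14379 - 64804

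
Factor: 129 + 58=187=11^1*17^1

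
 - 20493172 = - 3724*5503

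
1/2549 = 1/2549 = 0.00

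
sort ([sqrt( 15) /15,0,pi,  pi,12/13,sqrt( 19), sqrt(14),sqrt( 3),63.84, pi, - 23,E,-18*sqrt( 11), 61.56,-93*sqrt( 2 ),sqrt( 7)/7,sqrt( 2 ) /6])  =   [ - 93*sqrt( 2),  -  18*sqrt( 11),-23,0, sqrt( 2)/6,sqrt( 15) /15,sqrt(7)/7, 12/13,sqrt( 3),E,pi,pi,pi,sqrt(14), sqrt( 19 ),61.56,63.84 ]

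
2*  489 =978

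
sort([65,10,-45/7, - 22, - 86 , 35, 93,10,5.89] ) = [ - 86,-22, - 45/7,  5.89,  10, 10 , 35,65, 93 ]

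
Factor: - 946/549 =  - 2^1*3^(  -  2)*11^1*43^1*61^( -1)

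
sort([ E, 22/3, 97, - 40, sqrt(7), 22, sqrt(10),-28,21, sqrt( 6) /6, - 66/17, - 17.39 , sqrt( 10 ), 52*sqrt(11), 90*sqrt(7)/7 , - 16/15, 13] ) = [ - 40,-28, -17.39,-66/17, - 16/15, sqrt( 6) /6 , sqrt(7), E,sqrt( 10), sqrt ( 10 ),22/3, 13, 21,22, 90*sqrt(7 )/7 , 97,52*sqrt( 11 )] 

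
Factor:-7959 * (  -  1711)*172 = 2342270028 = 2^2 * 3^1*7^1*29^1*43^1 * 59^1* 379^1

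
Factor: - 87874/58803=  - 2^1*3^( - 1 )*17^ ( - 1)*53^1*829^1*1153^( - 1) 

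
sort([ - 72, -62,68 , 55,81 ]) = [ - 72, - 62,55, 68,81 ]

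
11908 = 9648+2260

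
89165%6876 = 6653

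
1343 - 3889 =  - 2546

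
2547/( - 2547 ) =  - 1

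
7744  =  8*968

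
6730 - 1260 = 5470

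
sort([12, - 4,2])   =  [ - 4,  2, 12]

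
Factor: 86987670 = 2^1* 3^1*5^1*7^1*11^1*37657^1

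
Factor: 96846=2^1*3^1*16141^1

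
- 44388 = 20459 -64847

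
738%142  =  28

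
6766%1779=1429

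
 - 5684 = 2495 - 8179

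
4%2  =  0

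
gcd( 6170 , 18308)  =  2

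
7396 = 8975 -1579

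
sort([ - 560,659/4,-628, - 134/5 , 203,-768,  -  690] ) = [ - 768 , - 690,-628,-560,  -  134/5, 659/4 , 203 ] 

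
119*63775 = 7589225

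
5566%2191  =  1184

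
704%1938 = 704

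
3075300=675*4556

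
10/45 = 2/9 = 0.22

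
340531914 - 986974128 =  - 646442214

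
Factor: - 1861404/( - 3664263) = 2^2 * 181^1 * 857^1*1221421^ ( - 1 ) = 620468/1221421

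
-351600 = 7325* ( - 48 ) 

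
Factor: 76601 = 7^1*31^1*353^1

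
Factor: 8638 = 2^1*7^1*  617^1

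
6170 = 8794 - 2624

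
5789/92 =5789/92 = 62.92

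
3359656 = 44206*76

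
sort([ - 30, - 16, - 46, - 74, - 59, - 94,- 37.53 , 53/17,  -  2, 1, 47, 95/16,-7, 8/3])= [-94, - 74, - 59, - 46, - 37.53,  -  30, - 16 , - 7, - 2, 1, 8/3,53/17, 95/16, 47]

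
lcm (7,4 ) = 28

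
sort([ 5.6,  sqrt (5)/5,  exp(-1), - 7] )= [ - 7  ,  exp( - 1), sqrt(5)/5, 5.6 ] 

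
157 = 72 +85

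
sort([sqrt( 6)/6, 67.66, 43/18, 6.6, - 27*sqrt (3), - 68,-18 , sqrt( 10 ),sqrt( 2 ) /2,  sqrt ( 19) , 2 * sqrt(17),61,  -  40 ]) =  [ - 68, - 27*sqrt( 3), - 40 , - 18, sqrt( 6 ) /6 , sqrt (2 ) /2, 43/18, sqrt ( 10 ),sqrt(19), 6.6, 2*sqrt( 17 ) , 61,67.66]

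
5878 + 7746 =13624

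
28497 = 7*4071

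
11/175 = 11/175 = 0.06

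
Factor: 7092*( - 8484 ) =-2^4*3^3*7^1*101^1*197^1 = - 60168528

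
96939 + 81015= 177954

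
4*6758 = 27032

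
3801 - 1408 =2393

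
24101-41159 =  - 17058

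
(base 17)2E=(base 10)48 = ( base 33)1F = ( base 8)60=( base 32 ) 1g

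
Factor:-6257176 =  - 2^3*782147^1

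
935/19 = 49 + 4/19 = 49.21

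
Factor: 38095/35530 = 2^( - 1 ) * 11^( - 1 ) * 17^(-1)*401^1 = 401/374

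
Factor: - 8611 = - 79^1*109^1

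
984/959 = 1 + 25/959 = 1.03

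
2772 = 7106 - 4334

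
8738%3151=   2436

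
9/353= 9/353 = 0.03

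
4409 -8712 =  - 4303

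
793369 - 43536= 749833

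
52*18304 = 951808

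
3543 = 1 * 3543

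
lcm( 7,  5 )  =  35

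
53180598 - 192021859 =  - 138841261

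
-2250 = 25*( - 90)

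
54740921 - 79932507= - 25191586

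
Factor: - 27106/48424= -13553/24212 = -  2^( - 2)*6053^( - 1)*13553^1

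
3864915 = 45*85887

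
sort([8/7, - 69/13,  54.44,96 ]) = [ - 69/13,8/7 , 54.44,96]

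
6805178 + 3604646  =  10409824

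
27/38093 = 27/38093 = 0.00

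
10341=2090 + 8251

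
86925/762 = 114 + 19/254 = 114.07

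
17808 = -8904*( - 2)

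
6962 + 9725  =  16687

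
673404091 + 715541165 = 1388945256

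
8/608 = 1/76 =0.01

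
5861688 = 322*18204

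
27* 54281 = 1465587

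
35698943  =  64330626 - 28631683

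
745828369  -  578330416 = 167497953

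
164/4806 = 82/2403=0.03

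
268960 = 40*6724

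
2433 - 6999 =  - 4566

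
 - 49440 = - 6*8240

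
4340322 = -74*( - 58653)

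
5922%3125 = 2797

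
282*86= 24252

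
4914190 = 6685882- 1771692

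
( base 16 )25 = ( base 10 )37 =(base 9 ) 41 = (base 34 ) 13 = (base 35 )12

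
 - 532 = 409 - 941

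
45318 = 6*7553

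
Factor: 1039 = 1039^1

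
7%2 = 1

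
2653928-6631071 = - 3977143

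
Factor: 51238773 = 3^2*73^1*167^1*467^1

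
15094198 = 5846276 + 9247922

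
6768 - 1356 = 5412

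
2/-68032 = -1/34016 = - 0.00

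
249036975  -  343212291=  -  94175316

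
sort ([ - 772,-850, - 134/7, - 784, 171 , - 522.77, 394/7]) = [ - 850, - 784, - 772, - 522.77, - 134/7, 394/7, 171] 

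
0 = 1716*0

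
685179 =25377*27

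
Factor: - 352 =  - 2^5 * 11^1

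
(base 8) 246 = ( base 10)166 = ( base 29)5L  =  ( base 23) 75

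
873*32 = 27936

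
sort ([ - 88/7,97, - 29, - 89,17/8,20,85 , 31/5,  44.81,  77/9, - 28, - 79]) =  [ - 89, - 79, - 29,-28, - 88/7, 17/8 , 31/5, 77/9, 20, 44.81, 85, 97]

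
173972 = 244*713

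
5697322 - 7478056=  - 1780734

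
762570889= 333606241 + 428964648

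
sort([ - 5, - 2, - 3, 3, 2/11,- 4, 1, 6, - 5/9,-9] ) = [ - 9, - 5, - 4, - 3,  -  2,  -  5/9, 2/11, 1, 3,6 ] 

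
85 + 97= 182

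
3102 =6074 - 2972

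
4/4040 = 1/1010  =  0.00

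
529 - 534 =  - 5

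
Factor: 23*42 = 2^1*3^1*7^1*23^1 = 966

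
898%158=108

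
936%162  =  126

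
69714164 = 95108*733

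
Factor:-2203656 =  - 2^3*3^1*7^1*13^1*1009^1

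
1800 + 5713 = 7513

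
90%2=0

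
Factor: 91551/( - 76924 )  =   - 2^(-2) * 3^1* 19231^(  -  1)*30517^1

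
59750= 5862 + 53888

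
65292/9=21764/3 = 7254.67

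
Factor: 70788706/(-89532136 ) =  - 35394353/44766068   =  -2^( - 2)*71^( - 1 )*313^1*113081^1*157627^( - 1)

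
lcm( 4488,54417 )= 435336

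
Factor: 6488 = 2^3*811^1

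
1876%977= 899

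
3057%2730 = 327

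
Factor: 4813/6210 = 2^ ( - 1)*3^ ( - 3)*5^( - 1 )*23^(-1 ) * 4813^1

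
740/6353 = 740/6353 = 0.12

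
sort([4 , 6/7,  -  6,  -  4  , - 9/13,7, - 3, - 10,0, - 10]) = [ - 10, -10, - 6,  -  4, - 3, -9/13, 0,6/7, 4,7] 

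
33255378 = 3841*8658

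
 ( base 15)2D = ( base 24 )1j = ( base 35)18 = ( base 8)53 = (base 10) 43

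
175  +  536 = 711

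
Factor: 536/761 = 2^3*67^1 * 761^( - 1)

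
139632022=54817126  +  84814896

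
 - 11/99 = -1/9  =  - 0.11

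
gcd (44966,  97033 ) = 1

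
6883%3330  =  223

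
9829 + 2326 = 12155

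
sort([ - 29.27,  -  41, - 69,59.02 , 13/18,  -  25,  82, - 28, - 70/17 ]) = [ - 69, - 41, - 29.27,-28, - 25,  -  70/17,13/18,59.02 , 82]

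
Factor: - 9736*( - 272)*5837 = 2^7*13^1*17^1*449^1 *1217^1 = 15457496704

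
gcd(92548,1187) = 1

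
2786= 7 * 398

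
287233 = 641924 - 354691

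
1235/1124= 1+111/1124 = 1.10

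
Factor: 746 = 2^1*373^1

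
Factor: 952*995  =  947240= 2^3*5^1*7^1*17^1*199^1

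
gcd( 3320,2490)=830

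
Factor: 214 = 2^1*107^1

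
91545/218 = 91545/218 =419.93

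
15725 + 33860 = 49585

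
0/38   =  0  =  0.00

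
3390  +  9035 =12425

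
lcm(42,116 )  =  2436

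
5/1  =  5=5.00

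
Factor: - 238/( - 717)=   2^1*3^(-1)*7^1*17^1*239^( - 1 ) 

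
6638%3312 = 14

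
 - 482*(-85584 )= 41251488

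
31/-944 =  - 31/944 = - 0.03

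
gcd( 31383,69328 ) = 1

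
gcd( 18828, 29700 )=36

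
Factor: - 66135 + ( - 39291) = -105426 = -  2^1*3^2*5857^1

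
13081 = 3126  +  9955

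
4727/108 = 4727/108 = 43.77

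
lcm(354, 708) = 708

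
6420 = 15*428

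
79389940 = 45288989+34100951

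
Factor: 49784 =2^3 *7^2*127^1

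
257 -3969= - 3712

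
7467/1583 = 7467/1583 = 4.72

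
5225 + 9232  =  14457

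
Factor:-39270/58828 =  - 255/382 = -2^( - 1 )*3^1*5^1 *17^1*191^( - 1 ) 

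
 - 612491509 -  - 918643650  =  306152141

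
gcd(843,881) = 1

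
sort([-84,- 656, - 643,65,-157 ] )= [ - 656 ,  -  643,-157, - 84,65]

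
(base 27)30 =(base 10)81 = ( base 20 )41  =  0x51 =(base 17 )4d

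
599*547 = 327653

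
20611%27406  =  20611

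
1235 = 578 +657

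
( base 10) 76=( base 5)301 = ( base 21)3D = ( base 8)114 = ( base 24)34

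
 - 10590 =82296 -92886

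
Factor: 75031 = 11^1*19^1*359^1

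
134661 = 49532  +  85129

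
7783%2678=2427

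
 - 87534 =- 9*9726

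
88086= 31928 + 56158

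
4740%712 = 468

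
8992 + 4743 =13735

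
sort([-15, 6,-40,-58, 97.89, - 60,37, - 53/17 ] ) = [-60, - 58, - 40,  -  15, - 53/17,6, 37,97.89] 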